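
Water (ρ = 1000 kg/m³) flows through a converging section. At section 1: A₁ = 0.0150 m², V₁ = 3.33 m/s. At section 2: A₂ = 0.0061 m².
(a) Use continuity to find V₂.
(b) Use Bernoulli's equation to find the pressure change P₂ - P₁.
(a) Continuity: A₁V₁=A₂V₂ -> V₂=A₁V₁/A₂=0.0150*3.33/0.0061=8.19 m/s
(b) Bernoulli: P₂-P₁=0.5*rho*(V₁^2-V₂^2)/1000=0.5*1000*(3.33^2-8.19^2)/1000=-27.99 kPa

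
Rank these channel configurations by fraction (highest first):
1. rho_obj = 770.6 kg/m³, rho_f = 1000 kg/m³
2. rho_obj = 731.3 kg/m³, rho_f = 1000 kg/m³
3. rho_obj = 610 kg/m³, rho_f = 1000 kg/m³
Case 1: fraction = 0.7706
Case 2: fraction = 0.7313
Case 3: fraction = 0.61
Ranking (highest first): 1, 2, 3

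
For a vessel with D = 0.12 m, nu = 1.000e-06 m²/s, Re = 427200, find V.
Formula: Re = \frac{V D}{\nu}
Substituting knowns: 427200 = V·0.12/1.000e-06
Solving for V: V = 427200·1.000e-06/0.12 = 3.56 m/s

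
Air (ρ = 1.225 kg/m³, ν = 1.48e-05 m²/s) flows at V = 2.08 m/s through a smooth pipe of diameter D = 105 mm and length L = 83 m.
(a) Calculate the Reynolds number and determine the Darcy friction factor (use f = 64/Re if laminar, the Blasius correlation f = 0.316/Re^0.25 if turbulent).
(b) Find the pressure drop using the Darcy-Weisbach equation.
(a) Re = V·D/ν = 2.08·0.105/1.48e-05 = 14757 → turbulent (Re > 4000); f = 0.316/Re^0.25 = 0.316/14757^0.25 = 0.028671
(b) Darcy-Weisbach: ΔP = f·(L/D)·½ρV²/1000 = 0.028671·(83/0.105)·½·1.225·2.08²/1000 = 0.06006 kPa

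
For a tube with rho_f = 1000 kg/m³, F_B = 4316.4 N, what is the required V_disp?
Formula: F_B = \rho_f g V_{disp}
Substituting knowns: 4316.4 = 1000·9.81·V_disp
Solving for V_disp: V_disp = 4316.4/(1000·9.81) = 0.44 m³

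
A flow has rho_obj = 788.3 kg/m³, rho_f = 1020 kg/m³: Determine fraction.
Formula: f_{sub} = \frac{\rho_{obj}}{\rho_f}
fraction = 788.3/1020 = 0.7728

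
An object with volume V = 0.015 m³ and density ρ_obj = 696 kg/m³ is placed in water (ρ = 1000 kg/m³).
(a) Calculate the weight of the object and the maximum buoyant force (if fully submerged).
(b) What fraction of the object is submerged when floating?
(a) W=rho_obj*g*V=696*9.81*0.015=102.4 N; F_B(max)=rho*g*V=1000*9.81*0.015=147.2 N
(b) Floating fraction=rho_obj/rho=696/1000=0.696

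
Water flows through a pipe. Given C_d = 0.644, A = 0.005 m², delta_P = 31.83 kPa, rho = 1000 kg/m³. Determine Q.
Formula: Q = C_d A \sqrt{\frac{2 \Delta P}{\rho}}
Q = 0.644·0.005·√(2·(31.83·1000)/1000)·1000 = 25.69 L/s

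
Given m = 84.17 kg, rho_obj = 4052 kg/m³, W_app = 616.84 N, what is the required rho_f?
Formula: W_{app} = mg\left(1 - \frac{\rho_f}{\rho_{obj}}\right)
Substituting knowns: 616.84 = 84.17·9.81·(1 − rho_f/4052)
Solving for rho_f: rho_f = 4052·(1 − 616.84/(84.17·9.81)) = 1025 kg/m³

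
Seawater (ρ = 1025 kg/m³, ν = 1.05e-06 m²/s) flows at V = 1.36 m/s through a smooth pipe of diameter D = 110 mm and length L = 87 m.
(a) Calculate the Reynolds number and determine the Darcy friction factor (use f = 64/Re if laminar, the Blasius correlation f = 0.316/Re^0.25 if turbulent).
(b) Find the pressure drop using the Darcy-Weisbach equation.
(a) Re = V·D/ν = 1.36·0.11/1.05e-06 = 142480 → turbulent (Re > 4000); f = 0.316/Re^0.25 = 0.316/142480^0.25 = 0.016265 (Blasius is strictly valid for Re ≲ 1e5; used here as the smooth-pipe estimate the problem specifies)
(b) Darcy-Weisbach: ΔP = f·(L/D)·½ρV²/1000 = 0.016265·(87/0.110)·½·1025·1.36²/1000 = 12.19 kPa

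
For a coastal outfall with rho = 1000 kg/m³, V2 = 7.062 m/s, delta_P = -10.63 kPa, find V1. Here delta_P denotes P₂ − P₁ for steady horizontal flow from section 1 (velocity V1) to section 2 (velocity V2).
Formula: \Delta P = \frac{1}{2} \rho (V_1^2 - V_2^2)
Substituting knowns: -10.63 = 0.5·1000·(V1² − 7.062²)/1000
Solving for V1: V1 = √(7.062² + 2·(-10.63·1000)/1000) = 5.349 m/s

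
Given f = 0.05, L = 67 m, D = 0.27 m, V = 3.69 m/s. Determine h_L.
Formula: h_L = f \frac{L}{D} \frac{V^2}{2g}
h_L = 0.05·(67/0.27)·3.69²/(2·9.81) = 8.611 m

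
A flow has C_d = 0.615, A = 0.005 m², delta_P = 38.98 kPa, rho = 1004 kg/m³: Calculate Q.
Formula: Q = C_d A \sqrt{\frac{2 \Delta P}{\rho}}
Q = 0.615·0.005·√(2·(38.98·1000)/1004)·1000 = 27.1 L/s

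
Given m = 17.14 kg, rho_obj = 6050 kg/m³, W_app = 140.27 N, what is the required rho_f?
Formula: W_{app} = mg\left(1 - \frac{\rho_f}{\rho_{obj}}\right)
Substituting knowns: 140.27 = 17.14·9.81·(1 − rho_f/6050)
Solving for rho_f: rho_f = 6050·(1 − 140.27/(17.14·9.81)) = 1003 kg/m³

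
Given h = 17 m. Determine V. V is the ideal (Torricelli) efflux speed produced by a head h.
Formula: V = \sqrt{2 g h}
V = √(2·9.81·17) = 18.26 m/s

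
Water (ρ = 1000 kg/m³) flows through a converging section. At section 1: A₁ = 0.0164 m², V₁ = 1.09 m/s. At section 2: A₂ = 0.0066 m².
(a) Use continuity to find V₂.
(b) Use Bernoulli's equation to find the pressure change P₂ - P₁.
(a) Continuity: A₁V₁=A₂V₂ -> V₂=A₁V₁/A₂=0.0164*1.09/0.0066=2.71 m/s
(b) Bernoulli: P₂-P₁=0.5*rho*(V₁^2-V₂^2)/1000=0.5*1000*(1.09^2-2.71^2)/1000=-3.078 kPa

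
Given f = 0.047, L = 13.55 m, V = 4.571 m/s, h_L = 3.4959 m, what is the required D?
Formula: h_L = f \frac{L}{D} \frac{V^2}{2g}
Substituting knowns: 3.4959 = 0.047·(13.55/D)·4.571²/(2·9.81)
Solving for D: D = 0.047·13.55·4.571²/(2·9.81·3.4959) = 0.194 m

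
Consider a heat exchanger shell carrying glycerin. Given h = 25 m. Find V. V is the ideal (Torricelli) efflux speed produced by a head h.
Formula: V = \sqrt{2 g h}
V = √(2·9.81·25) = 22.15 m/s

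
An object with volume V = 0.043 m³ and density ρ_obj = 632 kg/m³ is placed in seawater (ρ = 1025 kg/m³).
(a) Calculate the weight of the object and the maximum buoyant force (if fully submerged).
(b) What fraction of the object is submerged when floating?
(a) W=rho_obj*g*V=632*9.81*0.043=266.6 N; F_B(max)=rho*g*V=1025*9.81*0.043=432.4 N
(b) Floating fraction=rho_obj/rho=632/1025=0.617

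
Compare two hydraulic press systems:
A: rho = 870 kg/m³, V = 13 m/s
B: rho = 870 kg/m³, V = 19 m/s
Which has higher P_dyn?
P_dyn(A) = 73.52 kPa, P_dyn(B) = 157 kPa. Answer: B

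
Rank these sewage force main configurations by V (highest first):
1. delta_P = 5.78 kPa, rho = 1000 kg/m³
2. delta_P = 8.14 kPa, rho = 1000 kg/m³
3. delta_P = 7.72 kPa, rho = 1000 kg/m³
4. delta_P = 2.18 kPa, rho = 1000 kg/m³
Case 1: V = 3.4 m/s
Case 2: V = 4.035 m/s
Case 3: V = 3.929 m/s
Case 4: V = 2.088 m/s
Ranking (highest first): 2, 3, 1, 4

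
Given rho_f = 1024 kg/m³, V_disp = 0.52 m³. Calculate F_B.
Formula: F_B = \rho_f g V_{disp}
F_B = 1024·9.81·0.52 = 5224 N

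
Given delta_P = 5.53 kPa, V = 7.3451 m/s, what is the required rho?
Formula: V = \sqrt{\frac{2 \Delta P}{\rho}}
Substituting knowns: 7.3451 = √(2·(5.53·1000)/rho)
Solving for rho: rho = 2·(5.53·1000)/7.3451² = 205 kg/m³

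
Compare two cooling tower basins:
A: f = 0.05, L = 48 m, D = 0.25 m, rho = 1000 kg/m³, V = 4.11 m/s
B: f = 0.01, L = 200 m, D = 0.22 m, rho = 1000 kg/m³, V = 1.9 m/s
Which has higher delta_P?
delta_P(A) = 81.08 kPa, delta_P(B) = 16.41 kPa. Answer: A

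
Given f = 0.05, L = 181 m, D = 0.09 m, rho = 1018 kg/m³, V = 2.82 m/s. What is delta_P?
Formula: \Delta P = f \frac{L}{D} \frac{\rho V^2}{2}
delta_P = 0.05·(181/0.09)·0.5·1018·2.82²/1000 = 407 kPa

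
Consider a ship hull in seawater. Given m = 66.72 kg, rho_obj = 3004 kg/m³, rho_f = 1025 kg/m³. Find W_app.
Formula: W_{app} = mg\left(1 - \frac{\rho_f}{\rho_{obj}}\right)
W_app = 66.72·9.81·(1 − 1025/3004) = 431.2 N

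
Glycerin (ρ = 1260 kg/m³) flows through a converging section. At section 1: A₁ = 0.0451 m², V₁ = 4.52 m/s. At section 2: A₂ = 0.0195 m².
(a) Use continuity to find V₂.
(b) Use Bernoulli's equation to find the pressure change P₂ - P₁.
(a) Continuity: A₁V₁=A₂V₂ -> V₂=A₁V₁/A₂=0.0451*4.52/0.0195=10.45 m/s
(b) Bernoulli: P₂-P₁=0.5*rho*(V₁^2-V₂^2)/1000=0.5*1260*(4.52^2-10.45^2)/1000=-55.93 kPa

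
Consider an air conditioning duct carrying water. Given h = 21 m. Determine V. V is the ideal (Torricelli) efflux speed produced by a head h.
Formula: V = \sqrt{2 g h}
V = √(2·9.81·21) = 20.3 m/s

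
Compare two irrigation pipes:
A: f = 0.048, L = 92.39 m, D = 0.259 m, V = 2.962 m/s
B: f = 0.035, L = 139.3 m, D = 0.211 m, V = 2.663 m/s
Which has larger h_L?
h_L(A) = 7.657 m, h_L(B) = 8.352 m. Answer: B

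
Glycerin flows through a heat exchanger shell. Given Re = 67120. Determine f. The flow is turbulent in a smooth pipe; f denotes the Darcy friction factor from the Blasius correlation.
Formula: f = \frac{0.316}{Re^{0.25}}
f = 0.316/67120^0.25 = 0.01963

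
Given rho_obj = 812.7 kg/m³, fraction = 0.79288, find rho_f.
Formula: f_{sub} = \frac{\rho_{obj}}{\rho_f}
Substituting knowns: 0.79288 = 812.7/rho_f
Solving for rho_f: rho_f = 812.7/0.79288 = 1025 kg/m³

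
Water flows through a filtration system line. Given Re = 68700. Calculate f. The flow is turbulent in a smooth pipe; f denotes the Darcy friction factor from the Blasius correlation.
Formula: f = \frac{0.316}{Re^{0.25}}
f = 0.316/68700^0.25 = 0.01952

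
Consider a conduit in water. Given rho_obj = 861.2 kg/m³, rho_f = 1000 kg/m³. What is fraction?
Formula: f_{sub} = \frac{\rho_{obj}}{\rho_f}
fraction = 861.2/1000 = 0.8612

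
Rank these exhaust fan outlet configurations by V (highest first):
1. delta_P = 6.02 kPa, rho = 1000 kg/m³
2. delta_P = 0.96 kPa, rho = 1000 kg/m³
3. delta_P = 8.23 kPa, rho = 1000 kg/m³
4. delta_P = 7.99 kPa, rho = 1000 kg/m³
Case 1: V = 3.47 m/s
Case 2: V = 1.386 m/s
Case 3: V = 4.057 m/s
Case 4: V = 3.997 m/s
Ranking (highest first): 3, 4, 1, 2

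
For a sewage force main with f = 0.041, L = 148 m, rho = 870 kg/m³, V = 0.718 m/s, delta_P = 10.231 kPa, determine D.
Formula: \Delta P = f \frac{L}{D} \frac{\rho V^2}{2}
Substituting knowns: 10.231 = 0.041·(148/D)·0.5·870·0.718²/1000
Solving for D: D = 0.041·148·0.5·870·0.718²/(10.231·1000) = 0.133 m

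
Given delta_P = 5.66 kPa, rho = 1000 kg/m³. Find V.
Formula: V = \sqrt{\frac{2 \Delta P}{\rho}}
V = √(2·(5.66·1000)/1000) = 3.365 m/s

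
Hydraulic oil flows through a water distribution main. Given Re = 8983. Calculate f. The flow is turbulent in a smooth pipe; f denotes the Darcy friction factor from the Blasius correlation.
Formula: f = \frac{0.316}{Re^{0.25}}
f = 0.316/8983^0.25 = 0.03246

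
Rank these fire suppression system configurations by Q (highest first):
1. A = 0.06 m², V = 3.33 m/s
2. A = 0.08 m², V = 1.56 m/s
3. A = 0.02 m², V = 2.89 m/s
Case 1: Q = 199.8 L/s
Case 2: Q = 124.8 L/s
Case 3: Q = 57.8 L/s
Ranking (highest first): 1, 2, 3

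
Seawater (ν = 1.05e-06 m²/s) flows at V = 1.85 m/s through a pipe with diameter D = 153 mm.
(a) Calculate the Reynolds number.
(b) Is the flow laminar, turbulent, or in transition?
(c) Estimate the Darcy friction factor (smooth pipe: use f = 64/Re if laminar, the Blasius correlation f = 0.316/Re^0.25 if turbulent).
(a) Re = V·D/ν = 1.85·0.153/1.05e-06 = 269570
(b) Flow regime: turbulent (Re > 4000)
(c) Friction factor: f = 0.316/Re^0.25 = 0.316/269570^0.25 = 0.01387 (Blasius is strictly valid for Re ≲ 1e5; used here as the smooth-pipe estimate the problem specifies)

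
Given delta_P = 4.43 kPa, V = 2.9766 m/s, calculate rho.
Formula: V = \sqrt{\frac{2 \Delta P}{\rho}}
Substituting knowns: 2.9766 = √(2·(4.43·1000)/rho)
Solving for rho: rho = 2·(4.43·1000)/2.9766² = 1000 kg/m³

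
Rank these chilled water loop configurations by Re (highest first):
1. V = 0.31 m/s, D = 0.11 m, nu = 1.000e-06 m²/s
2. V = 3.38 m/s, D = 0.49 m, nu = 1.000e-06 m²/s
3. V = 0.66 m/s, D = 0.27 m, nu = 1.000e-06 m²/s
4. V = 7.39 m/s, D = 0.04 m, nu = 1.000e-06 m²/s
Case 1: Re = 34100
Case 2: Re = 1.656e+06
Case 3: Re = 178200
Case 4: Re = 295600
Ranking (highest first): 2, 4, 3, 1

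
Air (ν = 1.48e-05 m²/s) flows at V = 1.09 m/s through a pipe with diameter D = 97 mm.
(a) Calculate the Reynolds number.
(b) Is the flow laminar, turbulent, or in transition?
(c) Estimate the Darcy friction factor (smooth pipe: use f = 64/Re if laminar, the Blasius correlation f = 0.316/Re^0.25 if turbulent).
(a) Re = V·D/ν = 1.09·0.097/1.48e-05 = 7143.9
(b) Flow regime: turbulent (Re > 4000)
(c) Friction factor: f = 0.316/Re^0.25 = 0.316/7143.9^0.25 = 0.03437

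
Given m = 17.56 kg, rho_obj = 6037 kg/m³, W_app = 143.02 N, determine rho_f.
Formula: W_{app} = mg\left(1 - \frac{\rho_f}{\rho_{obj}}\right)
Substituting knowns: 143.02 = 17.56·9.81·(1 − rho_f/6037)
Solving for rho_f: rho_f = 6037·(1 − 143.02/(17.56·9.81)) = 1025 kg/m³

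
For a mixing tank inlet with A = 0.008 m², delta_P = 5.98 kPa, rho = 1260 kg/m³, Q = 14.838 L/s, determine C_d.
Formula: Q = C_d A \sqrt{\frac{2 \Delta P}{\rho}}
Substituting knowns: 14.838 = C_d·0.008·√(2·(5.98·1000)/1260)·1000
Solving for C_d: C_d = (14.838/1000)/(0.008·√(2·(5.98·1000)/1260)) = 0.602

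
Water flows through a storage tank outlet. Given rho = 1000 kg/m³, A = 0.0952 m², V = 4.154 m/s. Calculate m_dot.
Formula: \dot{m} = \rho A V
m_dot = 1000·0.0952·4.154 = 395.5 kg/s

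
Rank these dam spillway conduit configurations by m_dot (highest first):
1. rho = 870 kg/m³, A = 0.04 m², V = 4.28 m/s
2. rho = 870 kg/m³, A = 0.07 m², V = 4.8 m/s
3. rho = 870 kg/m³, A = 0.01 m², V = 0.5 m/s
Case 1: m_dot = 148.9 kg/s
Case 2: m_dot = 292.3 kg/s
Case 3: m_dot = 4.35 kg/s
Ranking (highest first): 2, 1, 3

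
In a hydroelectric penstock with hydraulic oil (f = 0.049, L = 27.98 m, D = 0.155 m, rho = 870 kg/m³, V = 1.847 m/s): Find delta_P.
Formula: \Delta P = f \frac{L}{D} \frac{\rho V^2}{2}
delta_P = 0.049·(27.98/0.155)·0.5·870·1.847²/1000 = 13.13 kPa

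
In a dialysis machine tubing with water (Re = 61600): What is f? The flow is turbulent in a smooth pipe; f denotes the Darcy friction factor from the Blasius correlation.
Formula: f = \frac{0.316}{Re^{0.25}}
f = 0.316/61600^0.25 = 0.02006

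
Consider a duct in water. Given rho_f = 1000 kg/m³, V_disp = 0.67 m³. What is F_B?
Formula: F_B = \rho_f g V_{disp}
F_B = 1000·9.81·0.67 = 6573 N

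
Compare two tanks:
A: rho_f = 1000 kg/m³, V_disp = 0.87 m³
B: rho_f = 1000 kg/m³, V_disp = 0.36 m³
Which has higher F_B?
F_B(A) = 8535 N, F_B(B) = 3532 N. Answer: A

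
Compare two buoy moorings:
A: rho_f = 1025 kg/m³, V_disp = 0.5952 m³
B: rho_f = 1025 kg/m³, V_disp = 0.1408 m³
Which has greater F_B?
F_B(A) = 5985 N, F_B(B) = 1416 N. Answer: A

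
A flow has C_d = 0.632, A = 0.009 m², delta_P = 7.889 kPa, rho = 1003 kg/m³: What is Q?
Formula: Q = C_d A \sqrt{\frac{2 \Delta P}{\rho}}
Q = 0.632·0.009·√(2·(7.889·1000)/1003)·1000 = 22.56 L/s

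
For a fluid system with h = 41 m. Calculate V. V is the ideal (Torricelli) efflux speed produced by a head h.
Formula: V = \sqrt{2 g h}
V = √(2·9.81·41) = 28.36 m/s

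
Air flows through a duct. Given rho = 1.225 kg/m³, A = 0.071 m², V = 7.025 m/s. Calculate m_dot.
Formula: \dot{m} = \rho A V
m_dot = 1.225·0.071·7.025 = 0.611 kg/s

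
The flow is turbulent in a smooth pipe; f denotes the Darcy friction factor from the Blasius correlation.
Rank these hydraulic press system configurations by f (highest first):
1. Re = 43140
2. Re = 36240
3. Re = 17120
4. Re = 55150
Case 1: f = 0.02193
Case 2: f = 0.0229
Case 3: f = 0.02763
Case 4: f = 0.02062
Ranking (highest first): 3, 2, 1, 4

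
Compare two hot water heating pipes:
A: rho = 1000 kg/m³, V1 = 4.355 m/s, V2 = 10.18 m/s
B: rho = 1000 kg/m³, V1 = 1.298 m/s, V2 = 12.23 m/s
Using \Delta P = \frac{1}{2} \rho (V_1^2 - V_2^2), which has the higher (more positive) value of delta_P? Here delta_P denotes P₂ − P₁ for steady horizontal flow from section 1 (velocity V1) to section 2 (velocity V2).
delta_P(A) = -42.33 kPa, delta_P(B) = -73.94 kPa. Answer: A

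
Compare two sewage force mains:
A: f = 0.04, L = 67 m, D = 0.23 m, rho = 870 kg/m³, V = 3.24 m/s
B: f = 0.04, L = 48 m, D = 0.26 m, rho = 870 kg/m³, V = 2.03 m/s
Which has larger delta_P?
delta_P(A) = 53.21 kPa, delta_P(B) = 13.24 kPa. Answer: A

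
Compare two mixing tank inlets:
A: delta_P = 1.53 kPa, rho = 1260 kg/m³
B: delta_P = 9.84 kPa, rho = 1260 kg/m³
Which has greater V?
V(A) = 1.558 m/s, V(B) = 3.952 m/s. Answer: B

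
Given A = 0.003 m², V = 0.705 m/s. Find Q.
Formula: Q = A V
Q = 0.003·0.705·1000 = 2.115 L/s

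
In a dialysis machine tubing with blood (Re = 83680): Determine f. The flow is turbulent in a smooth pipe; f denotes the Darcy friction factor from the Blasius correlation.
Formula: f = \frac{0.316}{Re^{0.25}}
f = 0.316/83680^0.25 = 0.01858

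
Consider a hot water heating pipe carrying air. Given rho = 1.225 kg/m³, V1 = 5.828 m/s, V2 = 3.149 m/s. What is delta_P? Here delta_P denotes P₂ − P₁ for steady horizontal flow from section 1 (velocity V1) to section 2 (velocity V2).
Formula: \Delta P = \frac{1}{2} \rho (V_1^2 - V_2^2)
delta_P = 0.5·1.225·(5.828² − 3.149²)/1000 = 0.01473 kPa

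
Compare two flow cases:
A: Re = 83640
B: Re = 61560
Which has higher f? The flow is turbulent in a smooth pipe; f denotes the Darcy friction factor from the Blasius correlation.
f(A) = 0.01858, f(B) = 0.02006. Answer: B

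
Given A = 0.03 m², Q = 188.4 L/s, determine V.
Formula: Q = A V
Substituting knowns: 188.4 = 0.03·V·1000
Solving for V: V = (188.4/1000)/0.03 = 6.28 m/s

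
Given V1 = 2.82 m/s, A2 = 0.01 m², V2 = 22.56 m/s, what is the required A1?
Formula: V_2 = \frac{A_1 V_1}{A_2}
Substituting knowns: 22.56 = A1·2.82/0.01
Solving for A1: A1 = 22.56·0.01/2.82 = 0.08 m²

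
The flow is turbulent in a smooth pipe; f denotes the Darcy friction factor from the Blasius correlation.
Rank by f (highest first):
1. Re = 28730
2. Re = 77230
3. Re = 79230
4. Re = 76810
Case 1: f = 0.02427
Case 2: f = 0.01896
Case 3: f = 0.01883
Case 4: f = 0.01898
Ranking (highest first): 1, 4, 2, 3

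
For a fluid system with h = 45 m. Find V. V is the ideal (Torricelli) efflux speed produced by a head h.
Formula: V = \sqrt{2 g h}
V = √(2·9.81·45) = 29.71 m/s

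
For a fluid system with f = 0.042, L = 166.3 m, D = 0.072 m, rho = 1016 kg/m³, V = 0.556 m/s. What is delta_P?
Formula: \Delta P = f \frac{L}{D} \frac{\rho V^2}{2}
delta_P = 0.042·(166.3/0.072)·0.5·1016·0.556²/1000 = 15.23 kPa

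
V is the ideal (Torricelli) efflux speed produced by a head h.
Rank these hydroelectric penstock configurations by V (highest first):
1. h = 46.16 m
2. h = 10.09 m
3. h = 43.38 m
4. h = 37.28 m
Case 1: V = 30.09 m/s
Case 2: V = 14.07 m/s
Case 3: V = 29.17 m/s
Case 4: V = 27.05 m/s
Ranking (highest first): 1, 3, 4, 2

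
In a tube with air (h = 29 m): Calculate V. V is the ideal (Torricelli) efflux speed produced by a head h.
Formula: V = \sqrt{2 g h}
V = √(2·9.81·29) = 23.85 m/s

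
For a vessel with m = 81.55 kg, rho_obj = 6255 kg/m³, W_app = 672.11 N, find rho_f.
Formula: W_{app} = mg\left(1 - \frac{\rho_f}{\rho_{obj}}\right)
Substituting knowns: 672.11 = 81.55·9.81·(1 − rho_f/6255)
Solving for rho_f: rho_f = 6255·(1 − 672.11/(81.55·9.81)) = 1000 kg/m³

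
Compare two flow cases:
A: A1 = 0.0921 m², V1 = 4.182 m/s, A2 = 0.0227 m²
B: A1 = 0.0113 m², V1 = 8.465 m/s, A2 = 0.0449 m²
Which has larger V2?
V2(A) = 16.97 m/s, V2(B) = 2.13 m/s. Answer: A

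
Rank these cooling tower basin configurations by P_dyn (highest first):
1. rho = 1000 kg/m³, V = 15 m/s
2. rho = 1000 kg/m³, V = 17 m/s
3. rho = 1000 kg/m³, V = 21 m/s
Case 1: P_dyn = 112.5 kPa
Case 2: P_dyn = 144.5 kPa
Case 3: P_dyn = 220.5 kPa
Ranking (highest first): 3, 2, 1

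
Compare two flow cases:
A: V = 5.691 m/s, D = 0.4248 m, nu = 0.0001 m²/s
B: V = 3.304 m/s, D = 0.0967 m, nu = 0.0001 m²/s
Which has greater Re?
Re(A) = 24175, Re(B) = 3195. Answer: A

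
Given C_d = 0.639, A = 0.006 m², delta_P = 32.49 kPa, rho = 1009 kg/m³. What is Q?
Formula: Q = C_d A \sqrt{\frac{2 \Delta P}{\rho}}
Q = 0.639·0.006·√(2·(32.49·1000)/1009)·1000 = 30.77 L/s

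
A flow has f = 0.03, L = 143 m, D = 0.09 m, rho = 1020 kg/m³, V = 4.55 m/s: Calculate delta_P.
Formula: \Delta P = f \frac{L}{D} \frac{\rho V^2}{2}
delta_P = 0.03·(143/0.09)·0.5·1020·4.55²/1000 = 503.3 kPa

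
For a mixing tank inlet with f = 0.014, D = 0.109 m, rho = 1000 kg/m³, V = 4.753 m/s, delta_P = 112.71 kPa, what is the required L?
Formula: \Delta P = f \frac{L}{D} \frac{\rho V^2}{2}
Substituting knowns: 112.71 = 0.014·(L/0.109)·0.5·1000·4.753²/1000
Solving for L: L = (112.71·1000)·0.109/(0.014·0.5·1000·4.753²) = 77.69 m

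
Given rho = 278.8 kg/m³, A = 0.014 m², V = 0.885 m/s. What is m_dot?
Formula: \dot{m} = \rho A V
m_dot = 278.8·0.014·0.885 = 3.454 kg/s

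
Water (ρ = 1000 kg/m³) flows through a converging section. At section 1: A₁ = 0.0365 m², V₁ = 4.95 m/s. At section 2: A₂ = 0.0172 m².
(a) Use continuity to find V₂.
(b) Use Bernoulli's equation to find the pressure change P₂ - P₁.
(a) Continuity: A₁V₁=A₂V₂ -> V₂=A₁V₁/A₂=0.0365*4.95/0.0172=10.50 m/s
(b) Bernoulli: P₂-P₁=0.5*rho*(V₁^2-V₂^2)/1000=0.5*1000*(4.95^2-10.50^2)/1000=-42.87 kPa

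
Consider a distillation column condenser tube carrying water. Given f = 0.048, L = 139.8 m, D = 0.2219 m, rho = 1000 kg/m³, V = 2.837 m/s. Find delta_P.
Formula: \Delta P = f \frac{L}{D} \frac{\rho V^2}{2}
delta_P = 0.048·(139.8/0.2219)·0.5·1000·2.837²/1000 = 121.7 kPa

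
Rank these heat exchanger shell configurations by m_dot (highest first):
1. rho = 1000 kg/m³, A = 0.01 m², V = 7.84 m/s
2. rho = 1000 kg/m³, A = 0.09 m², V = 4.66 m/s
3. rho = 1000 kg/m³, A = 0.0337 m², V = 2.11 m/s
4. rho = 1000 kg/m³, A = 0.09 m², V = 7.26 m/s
Case 1: m_dot = 78.4 kg/s
Case 2: m_dot = 419.4 kg/s
Case 3: m_dot = 71.11 kg/s
Case 4: m_dot = 653.4 kg/s
Ranking (highest first): 4, 2, 1, 3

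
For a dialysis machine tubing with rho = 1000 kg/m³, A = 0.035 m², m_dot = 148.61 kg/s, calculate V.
Formula: \dot{m} = \rho A V
Substituting knowns: 148.61 = 1000·0.035·V
Solving for V: V = 148.61/(1000·0.035) = 4.246 m/s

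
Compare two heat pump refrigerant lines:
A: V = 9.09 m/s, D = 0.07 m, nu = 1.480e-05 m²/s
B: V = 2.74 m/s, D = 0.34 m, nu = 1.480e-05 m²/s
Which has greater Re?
Re(A) = 42993, Re(B) = 62946. Answer: B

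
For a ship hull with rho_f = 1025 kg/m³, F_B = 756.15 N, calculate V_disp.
Formula: F_B = \rho_f g V_{disp}
Substituting knowns: 756.15 = 1025·9.81·V_disp
Solving for V_disp: V_disp = 756.15/(1025·9.81) = 0.0752 m³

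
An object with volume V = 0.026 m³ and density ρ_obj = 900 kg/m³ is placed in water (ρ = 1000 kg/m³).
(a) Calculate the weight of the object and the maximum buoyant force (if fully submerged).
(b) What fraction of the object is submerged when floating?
(a) W=rho_obj*g*V=900*9.81*0.026=229.6 N; F_B(max)=rho*g*V=1000*9.81*0.026=255.1 N
(b) Floating fraction=rho_obj/rho=900/1000=0.900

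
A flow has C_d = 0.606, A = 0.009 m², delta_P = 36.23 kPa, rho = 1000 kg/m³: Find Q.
Formula: Q = C_d A \sqrt{\frac{2 \Delta P}{\rho}}
Q = 0.606·0.009·√(2·(36.23·1000)/1000)·1000 = 46.43 L/s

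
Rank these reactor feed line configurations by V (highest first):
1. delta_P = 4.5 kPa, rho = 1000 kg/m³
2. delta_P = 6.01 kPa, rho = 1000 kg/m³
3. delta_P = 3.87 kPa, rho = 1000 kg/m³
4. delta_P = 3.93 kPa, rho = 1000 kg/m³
Case 1: V = 3 m/s
Case 2: V = 3.467 m/s
Case 3: V = 2.782 m/s
Case 4: V = 2.804 m/s
Ranking (highest first): 2, 1, 4, 3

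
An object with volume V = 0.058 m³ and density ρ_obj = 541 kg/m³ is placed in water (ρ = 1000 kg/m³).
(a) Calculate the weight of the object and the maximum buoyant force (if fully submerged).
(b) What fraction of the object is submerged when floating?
(a) W=rho_obj*g*V=541*9.81*0.058=307.8 N; F_B(max)=rho*g*V=1000*9.81*0.058=569.0 N
(b) Floating fraction=rho_obj/rho=541/1000=0.541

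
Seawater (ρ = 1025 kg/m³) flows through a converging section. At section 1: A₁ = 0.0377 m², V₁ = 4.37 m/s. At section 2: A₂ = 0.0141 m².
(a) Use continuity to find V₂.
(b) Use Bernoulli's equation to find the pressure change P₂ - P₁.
(a) Continuity: A₁V₁=A₂V₂ -> V₂=A₁V₁/A₂=0.0377*4.37/0.0141=11.68 m/s
(b) Bernoulli: P₂-P₁=0.5*rho*(V₁^2-V₂^2)/1000=0.5*1025*(4.37^2-11.68^2)/1000=-60.13 kPa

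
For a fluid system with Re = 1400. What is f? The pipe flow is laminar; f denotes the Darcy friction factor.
Formula: f = \frac{64}{Re}
f = 64/1400 = 0.04571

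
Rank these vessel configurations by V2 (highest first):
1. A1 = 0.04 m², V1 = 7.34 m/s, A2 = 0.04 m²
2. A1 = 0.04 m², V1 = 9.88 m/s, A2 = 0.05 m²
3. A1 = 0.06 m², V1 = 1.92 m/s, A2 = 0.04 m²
Case 1: V2 = 7.34 m/s
Case 2: V2 = 7.904 m/s
Case 3: V2 = 2.88 m/s
Ranking (highest first): 2, 1, 3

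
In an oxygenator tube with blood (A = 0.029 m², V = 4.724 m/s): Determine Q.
Formula: Q = A V
Q = 0.029·4.724·1000 = 137 L/s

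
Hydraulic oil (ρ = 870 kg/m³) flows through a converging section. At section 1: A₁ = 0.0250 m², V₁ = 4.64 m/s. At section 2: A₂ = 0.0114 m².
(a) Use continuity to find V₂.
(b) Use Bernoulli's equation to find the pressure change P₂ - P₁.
(a) Continuity: A₁V₁=A₂V₂ -> V₂=A₁V₁/A₂=0.0250*4.64/0.0114=10.18 m/s
(b) Bernoulli: P₂-P₁=0.5*rho*(V₁^2-V₂^2)/1000=0.5*870*(4.64^2-10.18^2)/1000=-35.71 kPa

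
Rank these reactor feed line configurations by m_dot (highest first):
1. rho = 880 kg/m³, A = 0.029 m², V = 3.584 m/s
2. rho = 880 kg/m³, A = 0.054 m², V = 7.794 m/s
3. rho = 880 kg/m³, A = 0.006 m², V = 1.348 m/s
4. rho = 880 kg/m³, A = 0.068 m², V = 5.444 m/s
Case 1: m_dot = 91.46 kg/s
Case 2: m_dot = 370.4 kg/s
Case 3: m_dot = 7.117 kg/s
Case 4: m_dot = 325.8 kg/s
Ranking (highest first): 2, 4, 1, 3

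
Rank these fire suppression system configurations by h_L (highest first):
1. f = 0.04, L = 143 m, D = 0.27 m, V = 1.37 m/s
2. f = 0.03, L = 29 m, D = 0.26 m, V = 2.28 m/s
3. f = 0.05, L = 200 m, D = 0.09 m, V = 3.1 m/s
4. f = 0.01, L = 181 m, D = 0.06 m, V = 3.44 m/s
Case 1: h_L = 2.027 m
Case 2: h_L = 0.8866 m
Case 3: h_L = 54.42 m
Case 4: h_L = 18.19 m
Ranking (highest first): 3, 4, 1, 2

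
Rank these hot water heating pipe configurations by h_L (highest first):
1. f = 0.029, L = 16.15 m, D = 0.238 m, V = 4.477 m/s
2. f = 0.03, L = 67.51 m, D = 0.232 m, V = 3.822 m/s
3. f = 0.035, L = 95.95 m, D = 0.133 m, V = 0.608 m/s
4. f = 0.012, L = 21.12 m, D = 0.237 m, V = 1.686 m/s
Case 1: h_L = 2.01 m
Case 2: h_L = 6.5 m
Case 3: h_L = 0.4757 m
Case 4: h_L = 0.1549 m
Ranking (highest first): 2, 1, 3, 4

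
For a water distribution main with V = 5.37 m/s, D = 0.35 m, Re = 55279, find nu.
Formula: Re = \frac{V D}{\nu}
Substituting knowns: 55279 = 5.37·0.35/nu
Solving for nu: nu = 5.37·0.35/55279 = 3.400e-05 m²/s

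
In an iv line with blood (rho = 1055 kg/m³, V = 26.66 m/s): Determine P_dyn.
Formula: P_{dyn} = \frac{1}{2} \rho V^2
P_dyn = 0.5·1055·26.66²/1000 = 374.9 kPa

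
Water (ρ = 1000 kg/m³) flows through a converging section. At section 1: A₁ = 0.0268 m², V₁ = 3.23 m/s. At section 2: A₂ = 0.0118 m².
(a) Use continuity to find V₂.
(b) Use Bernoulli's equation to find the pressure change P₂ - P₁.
(a) Continuity: A₁V₁=A₂V₂ -> V₂=A₁V₁/A₂=0.0268*3.23/0.0118=7.34 m/s
(b) Bernoulli: P₂-P₁=0.5*rho*(V₁^2-V₂^2)/1000=0.5*1000*(3.23^2-7.34^2)/1000=-21.72 kPa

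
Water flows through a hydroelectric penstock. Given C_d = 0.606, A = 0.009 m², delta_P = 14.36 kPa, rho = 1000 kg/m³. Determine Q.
Formula: Q = C_d A \sqrt{\frac{2 \Delta P}{\rho}}
Q = 0.606·0.009·√(2·(14.36·1000)/1000)·1000 = 29.23 L/s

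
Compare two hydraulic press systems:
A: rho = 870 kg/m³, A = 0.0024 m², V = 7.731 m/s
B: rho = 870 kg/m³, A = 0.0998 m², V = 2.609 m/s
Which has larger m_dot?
m_dot(A) = 16.14 kg/s, m_dot(B) = 226.5 kg/s. Answer: B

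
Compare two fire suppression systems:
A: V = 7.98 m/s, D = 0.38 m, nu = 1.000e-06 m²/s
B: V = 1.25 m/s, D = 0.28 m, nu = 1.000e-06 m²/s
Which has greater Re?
Re(A) = 3.032e+06, Re(B) = 350000. Answer: A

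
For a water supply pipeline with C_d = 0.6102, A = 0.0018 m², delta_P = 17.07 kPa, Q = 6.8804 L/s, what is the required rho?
Formula: Q = C_d A \sqrt{\frac{2 \Delta P}{\rho}}
Substituting knowns: 6.8804 = 0.6102·0.0018·√(2·(17.07·1000)/rho)·1000
Solving for rho: rho = 2·(17.07·1000)/((6.8804/1000)/(0.6102·0.0018))² = 870 kg/m³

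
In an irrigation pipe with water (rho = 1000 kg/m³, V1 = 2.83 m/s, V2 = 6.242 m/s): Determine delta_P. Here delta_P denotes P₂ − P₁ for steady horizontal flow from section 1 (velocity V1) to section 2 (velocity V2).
Formula: \Delta P = \frac{1}{2} \rho (V_1^2 - V_2^2)
delta_P = 0.5·1000·(2.83² − 6.242²)/1000 = -15.48 kPa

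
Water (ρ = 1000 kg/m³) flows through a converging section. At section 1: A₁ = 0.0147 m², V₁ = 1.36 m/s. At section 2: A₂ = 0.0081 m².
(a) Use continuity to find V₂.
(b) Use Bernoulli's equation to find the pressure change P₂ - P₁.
(a) Continuity: A₁V₁=A₂V₂ -> V₂=A₁V₁/A₂=0.0147*1.36/0.0081=2.47 m/s
(b) Bernoulli: P₂-P₁=0.5*rho*(V₁^2-V₂^2)/1000=0.5*1000*(1.36^2-2.47^2)/1000=-2.126 kPa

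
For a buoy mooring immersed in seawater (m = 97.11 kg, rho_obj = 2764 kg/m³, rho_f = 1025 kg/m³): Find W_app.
Formula: W_{app} = mg\left(1 - \frac{\rho_f}{\rho_{obj}}\right)
W_app = 97.11·9.81·(1 − 1025/2764) = 599.4 N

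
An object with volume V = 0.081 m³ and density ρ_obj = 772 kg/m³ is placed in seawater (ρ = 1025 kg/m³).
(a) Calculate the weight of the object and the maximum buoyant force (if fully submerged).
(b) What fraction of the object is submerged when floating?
(a) W=rho_obj*g*V=772*9.81*0.081=613.4 N; F_B(max)=rho*g*V=1025*9.81*0.081=814.5 N
(b) Floating fraction=rho_obj/rho=772/1025=0.753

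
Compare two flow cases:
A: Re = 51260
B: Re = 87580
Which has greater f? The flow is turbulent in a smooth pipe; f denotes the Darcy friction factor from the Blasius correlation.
f(A) = 0.021, f(B) = 0.01837. Answer: A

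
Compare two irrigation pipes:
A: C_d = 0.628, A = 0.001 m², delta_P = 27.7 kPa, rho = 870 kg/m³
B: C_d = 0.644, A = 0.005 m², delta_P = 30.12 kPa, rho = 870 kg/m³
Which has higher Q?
Q(A) = 5.011 L/s, Q(B) = 26.79 L/s. Answer: B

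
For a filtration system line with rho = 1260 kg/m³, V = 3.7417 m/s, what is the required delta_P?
Formula: V = \sqrt{\frac{2 \Delta P}{\rho}}
Substituting knowns: 3.7417 = √(2·(delta_P·1000)/1260)
Solving for delta_P: delta_P = 3.7417²·1260/2/1000 = 8.82 kPa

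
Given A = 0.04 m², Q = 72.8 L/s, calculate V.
Formula: Q = A V
Substituting knowns: 72.8 = 0.04·V·1000
Solving for V: V = (72.8/1000)/0.04 = 1.82 m/s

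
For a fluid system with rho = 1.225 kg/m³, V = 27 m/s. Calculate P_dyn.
Formula: P_{dyn} = \frac{1}{2} \rho V^2
P_dyn = 0.5·1.225·27²/1000 = 0.4465 kPa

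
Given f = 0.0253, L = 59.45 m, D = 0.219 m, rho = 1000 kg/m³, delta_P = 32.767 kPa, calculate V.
Formula: \Delta P = f \frac{L}{D} \frac{\rho V^2}{2}
Substituting knowns: 32.767 = 0.0253·(59.45/0.219)·0.5·1000·V²/1000
Solving for V: V = √((32.767·1000)/(0.0253·(59.45/0.219)·0.5·1000)) = 3.089 m/s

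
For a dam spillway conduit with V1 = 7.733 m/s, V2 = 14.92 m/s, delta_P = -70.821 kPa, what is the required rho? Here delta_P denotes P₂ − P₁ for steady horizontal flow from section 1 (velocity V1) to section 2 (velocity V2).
Formula: \Delta P = \frac{1}{2} \rho (V_1^2 - V_2^2)
Substituting knowns: -70.821 = 0.5·rho·(7.733² − 14.92²)/1000
Solving for rho: rho = 2·(-70.821·1000)/(7.733² − 14.92²) = 870 kg/m³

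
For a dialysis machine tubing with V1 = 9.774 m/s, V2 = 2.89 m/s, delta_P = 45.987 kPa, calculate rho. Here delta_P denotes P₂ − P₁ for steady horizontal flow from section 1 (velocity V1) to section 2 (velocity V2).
Formula: \Delta P = \frac{1}{2} \rho (V_1^2 - V_2^2)
Substituting knowns: 45.987 = 0.5·rho·(9.774² − 2.89²)/1000
Solving for rho: rho = 2·(45.987·1000)/(9.774² − 2.89²) = 1055 kg/m³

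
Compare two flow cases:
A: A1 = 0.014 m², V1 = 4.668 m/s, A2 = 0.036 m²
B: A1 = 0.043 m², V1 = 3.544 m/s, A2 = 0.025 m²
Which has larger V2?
V2(A) = 1.815 m/s, V2(B) = 6.096 m/s. Answer: B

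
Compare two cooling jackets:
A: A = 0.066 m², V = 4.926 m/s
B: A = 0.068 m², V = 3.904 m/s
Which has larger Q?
Q(A) = 325.1 L/s, Q(B) = 265.5 L/s. Answer: A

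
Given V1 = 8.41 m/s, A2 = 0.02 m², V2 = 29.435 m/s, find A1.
Formula: V_2 = \frac{A_1 V_1}{A_2}
Substituting knowns: 29.435 = A1·8.41/0.02
Solving for A1: A1 = 29.435·0.02/8.41 = 0.07 m²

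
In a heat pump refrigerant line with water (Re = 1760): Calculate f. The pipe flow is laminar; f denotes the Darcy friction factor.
Formula: f = \frac{64}{Re}
f = 64/1760 = 0.03636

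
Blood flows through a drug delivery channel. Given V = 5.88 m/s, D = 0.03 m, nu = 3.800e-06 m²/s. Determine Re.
Formula: Re = \frac{V D}{\nu}
Re = 5.88·0.03/3.800e-06 = 46421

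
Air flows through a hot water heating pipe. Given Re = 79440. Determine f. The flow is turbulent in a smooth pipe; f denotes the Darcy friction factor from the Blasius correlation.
Formula: f = \frac{0.316}{Re^{0.25}}
f = 0.316/79440^0.25 = 0.01882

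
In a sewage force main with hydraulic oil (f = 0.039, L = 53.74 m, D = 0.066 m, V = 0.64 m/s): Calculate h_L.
Formula: h_L = f \frac{L}{D} \frac{V^2}{2g}
h_L = 0.039·(53.74/0.066)·0.64²/(2·9.81) = 0.6629 m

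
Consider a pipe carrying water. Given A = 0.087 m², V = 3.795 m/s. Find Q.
Formula: Q = A V
Q = 0.087·3.795·1000 = 330.2 L/s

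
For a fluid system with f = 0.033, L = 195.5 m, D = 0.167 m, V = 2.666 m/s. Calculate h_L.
Formula: h_L = f \frac{L}{D} \frac{V^2}{2g}
h_L = 0.033·(195.5/0.167)·2.666²/(2·9.81) = 13.99 m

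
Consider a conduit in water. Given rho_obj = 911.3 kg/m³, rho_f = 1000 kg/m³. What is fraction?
Formula: f_{sub} = \frac{\rho_{obj}}{\rho_f}
fraction = 911.3/1000 = 0.9113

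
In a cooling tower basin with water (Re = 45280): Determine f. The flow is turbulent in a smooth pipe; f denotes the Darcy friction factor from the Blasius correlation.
Formula: f = \frac{0.316}{Re^{0.25}}
f = 0.316/45280^0.25 = 0.02166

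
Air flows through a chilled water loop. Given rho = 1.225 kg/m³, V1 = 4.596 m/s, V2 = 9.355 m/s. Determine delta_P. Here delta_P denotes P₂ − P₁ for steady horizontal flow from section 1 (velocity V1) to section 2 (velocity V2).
Formula: \Delta P = \frac{1}{2} \rho (V_1^2 - V_2^2)
delta_P = 0.5·1.225·(4.596² − 9.355²)/1000 = -0.04067 kPa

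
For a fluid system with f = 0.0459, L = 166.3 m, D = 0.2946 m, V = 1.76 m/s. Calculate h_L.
Formula: h_L = f \frac{L}{D} \frac{V^2}{2g}
h_L = 0.0459·(166.3/0.2946)·1.76²/(2·9.81) = 4.091 m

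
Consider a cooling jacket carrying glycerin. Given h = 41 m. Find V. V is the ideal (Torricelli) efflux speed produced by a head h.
Formula: V = \sqrt{2 g h}
V = √(2·9.81·41) = 28.36 m/s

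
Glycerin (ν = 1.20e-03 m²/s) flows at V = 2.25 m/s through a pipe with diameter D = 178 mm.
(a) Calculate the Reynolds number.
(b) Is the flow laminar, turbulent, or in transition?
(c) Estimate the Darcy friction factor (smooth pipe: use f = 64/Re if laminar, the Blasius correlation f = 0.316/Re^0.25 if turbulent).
(a) Re = V·D/ν = 2.25·0.178/1.20e-03 = 333.75
(b) Flow regime: laminar (Re < 2300)
(c) Friction factor: f = 64/Re = 64/333.75 = 0.1918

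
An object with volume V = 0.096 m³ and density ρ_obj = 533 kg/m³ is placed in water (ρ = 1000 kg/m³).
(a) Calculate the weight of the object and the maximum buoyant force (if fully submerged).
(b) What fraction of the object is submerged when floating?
(a) W=rho_obj*g*V=533*9.81*0.096=502.0 N; F_B(max)=rho*g*V=1000*9.81*0.096=941.8 N
(b) Floating fraction=rho_obj/rho=533/1000=0.533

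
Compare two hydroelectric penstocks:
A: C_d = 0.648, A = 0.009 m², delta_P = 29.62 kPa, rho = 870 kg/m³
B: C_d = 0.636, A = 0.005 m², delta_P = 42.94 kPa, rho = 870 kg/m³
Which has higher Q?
Q(A) = 48.12 L/s, Q(B) = 31.59 L/s. Answer: A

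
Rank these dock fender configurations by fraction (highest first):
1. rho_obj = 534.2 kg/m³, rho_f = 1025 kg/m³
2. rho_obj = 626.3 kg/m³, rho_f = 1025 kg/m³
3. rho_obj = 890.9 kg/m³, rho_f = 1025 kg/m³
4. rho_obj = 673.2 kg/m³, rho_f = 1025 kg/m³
Case 1: fraction = 0.5212
Case 2: fraction = 0.611
Case 3: fraction = 0.8692
Case 4: fraction = 0.6568
Ranking (highest first): 3, 4, 2, 1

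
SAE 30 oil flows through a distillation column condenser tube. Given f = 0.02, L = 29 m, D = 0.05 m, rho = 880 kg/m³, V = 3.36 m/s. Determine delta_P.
Formula: \Delta P = f \frac{L}{D} \frac{\rho V^2}{2}
delta_P = 0.02·(29/0.05)·0.5·880·3.36²/1000 = 57.62 kPa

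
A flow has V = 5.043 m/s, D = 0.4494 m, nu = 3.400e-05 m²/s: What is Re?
Formula: Re = \frac{V D}{\nu}
Re = 5.043·0.4494/3.400e-05 = 66657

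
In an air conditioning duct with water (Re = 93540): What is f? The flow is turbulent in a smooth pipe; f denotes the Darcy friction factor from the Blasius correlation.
Formula: f = \frac{0.316}{Re^{0.25}}
f = 0.316/93540^0.25 = 0.01807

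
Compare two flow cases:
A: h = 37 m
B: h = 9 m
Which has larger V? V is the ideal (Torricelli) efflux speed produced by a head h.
V(A) = 26.94 m/s, V(B) = 13.29 m/s. Answer: A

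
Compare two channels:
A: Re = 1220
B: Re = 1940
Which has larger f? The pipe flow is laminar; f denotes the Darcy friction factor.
f(A) = 0.05246, f(B) = 0.03299. Answer: A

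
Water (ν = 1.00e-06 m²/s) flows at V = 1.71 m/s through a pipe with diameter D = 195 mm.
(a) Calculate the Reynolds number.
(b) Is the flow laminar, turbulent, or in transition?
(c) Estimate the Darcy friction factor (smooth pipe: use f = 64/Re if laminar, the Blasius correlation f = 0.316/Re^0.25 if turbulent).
(a) Re = V·D/ν = 1.71·0.195/1.00e-06 = 333450
(b) Flow regime: turbulent (Re > 4000)
(c) Friction factor: f = 0.316/Re^0.25 = 0.316/333450^0.25 = 0.01315 (Blasius is strictly valid for Re ≲ 1e5; used here as the smooth-pipe estimate the problem specifies)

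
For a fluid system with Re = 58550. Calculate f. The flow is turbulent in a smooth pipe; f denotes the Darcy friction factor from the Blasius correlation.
Formula: f = \frac{0.316}{Re^{0.25}}
f = 0.316/58550^0.25 = 0.02031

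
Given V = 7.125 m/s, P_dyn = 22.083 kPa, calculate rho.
Formula: P_{dyn} = \frac{1}{2} \rho V^2
Substituting knowns: 22.083 = 0.5·rho·7.125²/1000
Solving for rho: rho = 2·(22.083·1000)/7.125² = 870 kg/m³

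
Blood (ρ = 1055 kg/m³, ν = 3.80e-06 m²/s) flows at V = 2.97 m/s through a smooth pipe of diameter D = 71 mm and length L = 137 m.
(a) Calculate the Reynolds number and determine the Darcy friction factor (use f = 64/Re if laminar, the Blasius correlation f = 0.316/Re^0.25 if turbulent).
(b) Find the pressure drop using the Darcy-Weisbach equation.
(a) Re = V·D/ν = 2.97·0.071/3.80e-06 = 55492 → turbulent (Re > 4000); f = 0.316/Re^0.25 = 0.316/55492^0.25 = 0.020589
(b) Darcy-Weisbach: ΔP = f·(L/D)·½ρV²/1000 = 0.020589·(137/0.071)·½·1055·2.97²/1000 = 184.9 kPa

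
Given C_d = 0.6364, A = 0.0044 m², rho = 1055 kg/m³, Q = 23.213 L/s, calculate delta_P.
Formula: Q = C_d A \sqrt{\frac{2 \Delta P}{\rho}}
Substituting knowns: 23.213 = 0.6364·0.0044·√(2·(delta_P·1000)/1055)·1000
Solving for delta_P: delta_P = ((23.213/1000)/(0.6364·0.0044))²·1055/2/1000 = 36.25 kPa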